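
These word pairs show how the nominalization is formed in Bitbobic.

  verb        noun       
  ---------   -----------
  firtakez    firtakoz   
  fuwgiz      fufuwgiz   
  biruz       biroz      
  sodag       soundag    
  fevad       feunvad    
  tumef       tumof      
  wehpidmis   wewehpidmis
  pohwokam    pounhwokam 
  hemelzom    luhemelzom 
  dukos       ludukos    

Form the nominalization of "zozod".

hemelzom and pohwokam both end in -m yet inflect differently (luhemelzom, pounhwokam), so the final letter is not what conditions the rule; the last vowel is.
"zozod" has last vowel 'o'. The stems whose last vowel is 'o' (dukos → ludukos, hemelzom → luhemelzom) add the prefix lu-.
The other patterns: stems whose last vowel is 'a' insert -un- after the first vowel; stems whose last vowel is 'i' repeat the first consonant+vowel as a prefix; stems whose last vowel is 'e' or 'u' change the last vowel to 'o'.
So zozod → luzozod.

luzozod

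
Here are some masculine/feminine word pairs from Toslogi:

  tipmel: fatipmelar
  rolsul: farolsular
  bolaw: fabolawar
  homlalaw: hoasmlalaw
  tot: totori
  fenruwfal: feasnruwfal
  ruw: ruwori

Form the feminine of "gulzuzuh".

ruw and bolaw both end in -w yet inflect differently (ruwori, fabolawar), so the final letter is not what conditions the rule; the number of vowels is.
"gulzuzuh" has 3 vowels. The stems with 3 vowels (homlalaw → hoasmlalaw, fenruwfal → feasnruwfal) insert -as- after the first vowel.
The other patterns: stems with 1 vowel add -ori; stems with 2 vowels add fa- … -ar around the stem.
So gulzuzuh → guaslzuzuh.

guaslzuzuh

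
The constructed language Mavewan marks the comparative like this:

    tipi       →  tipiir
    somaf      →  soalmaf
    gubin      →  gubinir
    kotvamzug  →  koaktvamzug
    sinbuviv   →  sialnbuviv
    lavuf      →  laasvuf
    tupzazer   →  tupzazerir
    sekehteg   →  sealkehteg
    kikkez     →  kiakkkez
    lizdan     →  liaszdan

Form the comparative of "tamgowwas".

tamgowwasir

"tamgowwas" begins with t-. The stems beginning with t- (tupzazer → tupzazerir, tipi → tipiir) add -ir.
So tamgowwas → tamgowwasir.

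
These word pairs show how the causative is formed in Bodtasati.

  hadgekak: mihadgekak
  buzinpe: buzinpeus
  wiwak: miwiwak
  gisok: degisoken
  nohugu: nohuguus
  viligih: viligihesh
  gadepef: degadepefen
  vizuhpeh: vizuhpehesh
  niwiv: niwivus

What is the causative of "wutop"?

miwutop

gisok and wiwak both end in -k yet inflect differently (degisoken, miwiwak), so the final letter is not what conditions the rule; the first letter is.
"wutop" begins with w-. The one such stem in the data (wiwak → miwiwak) adds the prefix mi-, so the same rule applies.
The other patterns: stems beginning with v- add -esh; stems beginning with g- add de- … -en around the stem; stems beginning with b- or n- add -us.
So wutop → miwutop.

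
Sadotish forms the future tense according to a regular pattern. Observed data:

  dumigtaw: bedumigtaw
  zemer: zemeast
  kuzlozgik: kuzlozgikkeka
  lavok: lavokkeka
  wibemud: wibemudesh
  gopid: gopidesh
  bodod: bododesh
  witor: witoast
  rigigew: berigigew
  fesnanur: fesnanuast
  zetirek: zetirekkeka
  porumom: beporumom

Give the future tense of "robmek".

robmekkeka

bodod and witor both have last vowel 'o' yet inflect differently (bododesh, witoast), so the last vowel is not what conditions the rule; the final letter is.
"robmek" ends in -k. The stems ending in -k (zetirek → zetirekkeka, kuzlozgik → kuzlozgikkeka, lavok → lavokkeka) double the final consonant and add -eka.
So robmek → robmekkeka.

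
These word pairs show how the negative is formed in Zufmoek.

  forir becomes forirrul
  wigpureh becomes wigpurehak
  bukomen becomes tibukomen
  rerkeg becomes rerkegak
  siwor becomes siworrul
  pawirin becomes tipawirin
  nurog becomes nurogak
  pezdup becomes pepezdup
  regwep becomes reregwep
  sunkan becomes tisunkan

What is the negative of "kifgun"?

forir and pawirin both have last vowel 'i' yet inflect differently (forirrul, tipawirin), so the last vowel is not what conditions the rule; the final letter is.
"kifgun" ends in -n. The stems ending in -n (sunkan → tisunkan, pawirin → tipawirin, bukomen → tibukomen) add the prefix ti-.
So kifgun → tikifgun.

tikifgun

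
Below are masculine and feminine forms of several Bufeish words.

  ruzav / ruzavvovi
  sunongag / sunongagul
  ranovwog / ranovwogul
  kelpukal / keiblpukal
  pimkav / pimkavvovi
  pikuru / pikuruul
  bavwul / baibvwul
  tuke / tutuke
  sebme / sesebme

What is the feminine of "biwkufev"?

kelpukal and ruzav both have last vowel 'a' yet inflect differently (keiblpukal, ruzavvovi), so the last vowel is not what conditions the rule; the final letter is.
"biwkufev" ends in -v. The stems ending in -v (ruzav → ruzavvovi, pimkav → pimkavvovi) double the final consonant and add -ovi.
The other patterns: stems ending in -e repeat the first consonant+vowel as a prefix; stems ending in -l insert -ib- after the first vowel; stems ending in -g or -u add -ul.
So biwkufev → biwkufevvovi.

biwkufevvovi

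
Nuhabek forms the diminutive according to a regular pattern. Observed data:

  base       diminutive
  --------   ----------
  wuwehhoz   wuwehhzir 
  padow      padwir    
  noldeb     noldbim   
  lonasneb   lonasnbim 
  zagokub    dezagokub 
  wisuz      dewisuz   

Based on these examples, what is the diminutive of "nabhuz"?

denabhuz

"nabhuz" has last vowel 'u'. The stems whose last vowel is 'u' (zagokub → dezagokub, wisuz → dewisuz) add the prefix de-.
So nabhuz → denabhuz.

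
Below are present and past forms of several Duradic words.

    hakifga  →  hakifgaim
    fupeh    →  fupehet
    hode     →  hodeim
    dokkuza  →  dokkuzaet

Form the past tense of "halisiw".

hakifga and dokkuza both end in -a yet inflect differently (hakifgaim, dokkuzaet), so the final letter is not what conditions the rule; the first letter is.
"halisiw" begins with h-. The stems beginning with h- (hakifga → hakifgaim, hode → hodeim) add -im.
The other pattern: stems beginning with d- or f- add -et.
So halisiw → halisiwim.

halisiwim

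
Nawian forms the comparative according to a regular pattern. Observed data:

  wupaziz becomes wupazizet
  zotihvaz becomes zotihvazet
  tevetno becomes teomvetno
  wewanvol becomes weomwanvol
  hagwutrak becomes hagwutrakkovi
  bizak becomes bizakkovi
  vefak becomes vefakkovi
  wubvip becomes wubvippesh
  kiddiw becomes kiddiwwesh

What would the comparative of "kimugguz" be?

kimugguzet

"kimugguz" ends in -z. The stems ending in -z (wupaziz → wupazizet, zotihvaz → zotihvazet) add -et.
So kimugguz → kimugguzet.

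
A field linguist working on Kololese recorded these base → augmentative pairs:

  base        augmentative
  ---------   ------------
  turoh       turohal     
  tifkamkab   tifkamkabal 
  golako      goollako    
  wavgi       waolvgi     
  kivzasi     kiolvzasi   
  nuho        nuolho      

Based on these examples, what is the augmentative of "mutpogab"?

turoh and golako both have last vowel 'o' yet inflect differently (turohal, goollako), so the last vowel is not what conditions the rule; whether the stem ends in a vowel or a consonant is.
"mutpogab" ends in a consonant. The stems ending in a consonant (turoh → turohal, tifkamkab → tifkamkabal) add -al.
So mutpogab → mutpogabal.

mutpogabal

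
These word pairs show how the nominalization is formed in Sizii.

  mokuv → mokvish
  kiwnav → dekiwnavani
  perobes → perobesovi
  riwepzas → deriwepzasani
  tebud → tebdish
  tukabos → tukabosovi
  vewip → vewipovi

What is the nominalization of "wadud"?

"wadud" has last vowel 'u'. The stems whose last vowel is 'u' (tebud → tebdish, mokuv → mokvish) delete the last vowel and add -ish.
The other patterns: stems whose last vowel is 'a' add de- … -ani around the stem; stems whose last vowel is 'e', 'i' or 'o' add -ovi.
So wadud → waddish.

waddish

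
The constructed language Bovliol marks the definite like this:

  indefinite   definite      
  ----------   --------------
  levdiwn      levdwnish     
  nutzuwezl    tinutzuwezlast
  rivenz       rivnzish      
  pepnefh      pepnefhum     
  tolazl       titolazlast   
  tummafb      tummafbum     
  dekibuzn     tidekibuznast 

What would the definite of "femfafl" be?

"femfafl" has second-to-last letter 'f'. The stems whose second-to-last letter is 'f' (pepnefh → pepnefhum, tummafb → tummafbum) add -um.
The other patterns: stems whose second-to-last letter is 'z' add ti- … -ast around the stem; stems whose second-to-last letter is 'n' or 'w' delete the last vowel and add -ish.
So femfafl → femfaflum.

femfaflum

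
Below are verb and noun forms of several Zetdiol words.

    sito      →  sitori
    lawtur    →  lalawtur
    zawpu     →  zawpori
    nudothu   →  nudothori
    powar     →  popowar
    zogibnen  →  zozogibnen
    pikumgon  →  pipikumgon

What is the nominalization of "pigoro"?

pikumgon and sito both have last vowel 'o' yet inflect differently (pipikumgon, sitori), so the last vowel is not what conditions the rule; whether the stem ends in a vowel or a consonant is.
"pigoro" ends in a vowel. The stems ending in a vowel (sito → sitori, nudothu → nudothori, zawpu → zawpori) drop the final letter and add -ori.
So pigoro → pigorori.

pigorori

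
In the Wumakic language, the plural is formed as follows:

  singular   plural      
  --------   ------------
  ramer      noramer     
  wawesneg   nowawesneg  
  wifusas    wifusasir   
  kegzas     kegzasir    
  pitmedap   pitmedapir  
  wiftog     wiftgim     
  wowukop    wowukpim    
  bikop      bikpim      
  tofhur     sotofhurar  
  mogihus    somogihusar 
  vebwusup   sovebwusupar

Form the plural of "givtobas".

wawesneg and wiftog both end in -g yet inflect differently (nowawesneg, wiftgim), so the final letter is not what conditions the rule; the last vowel is.
"givtobas" has last vowel 'a'. The stems whose last vowel is 'a' (wifusas → wifusasir, kegzas → kegzasir, pitmedap → pitmedapir) add -ir.
The other patterns: stems whose last vowel is 'e' add the prefix no-; stems whose last vowel is 'o' delete the last vowel and add -im; stems whose last vowel is 'u' add so- … -ar around the stem.
So givtobas → givtobasir.

givtobasir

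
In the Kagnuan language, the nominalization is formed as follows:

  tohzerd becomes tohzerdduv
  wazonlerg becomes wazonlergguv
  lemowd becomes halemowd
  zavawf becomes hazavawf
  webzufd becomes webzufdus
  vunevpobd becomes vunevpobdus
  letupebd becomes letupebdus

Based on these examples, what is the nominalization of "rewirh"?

rewirhhuv

"rewirh" has second-to-last letter 'r'. The stems whose second-to-last letter is 'r' (tohzerd → tohzerdduv, wazonlerg → wazonlergguv) double the final consonant and add -uv.
So rewirh → rewirhhuv.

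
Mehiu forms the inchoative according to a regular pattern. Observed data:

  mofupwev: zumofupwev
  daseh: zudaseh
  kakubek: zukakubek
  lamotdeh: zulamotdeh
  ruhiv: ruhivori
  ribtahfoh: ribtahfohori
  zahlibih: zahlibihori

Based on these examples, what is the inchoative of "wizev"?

zuwizev

mofupwev and ruhiv both end in -v yet inflect differently (zumofupwev, ruhivori), so the final letter is not what conditions the rule; the last vowel is.
"wizev" has last vowel 'e'. The stems whose last vowel is 'e' (mofupwev → zumofupwev, daseh → zudaseh, kakubek → zukakubek) add the prefix zu-.
So wizev → zuwizev.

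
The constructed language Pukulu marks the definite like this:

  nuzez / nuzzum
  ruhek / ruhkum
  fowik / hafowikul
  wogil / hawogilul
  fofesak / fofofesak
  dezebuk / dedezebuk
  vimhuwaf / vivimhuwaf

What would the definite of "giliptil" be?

ruhek and fowik both end in -k yet inflect differently (ruhkum, hafowikul), so the final letter is not what conditions the rule; the last vowel is.
"giliptil" has last vowel 'i'. The stems whose last vowel is 'i' (fowik → hafowikul, wogil → hawogilul) add ha- … -ul around the stem.
The other patterns: stems whose last vowel is 'e' delete the last vowel and add -um; stems whose last vowel is 'a' or 'u' repeat the first consonant+vowel as a prefix.
So giliptil → hagiliptilul.

hagiliptilul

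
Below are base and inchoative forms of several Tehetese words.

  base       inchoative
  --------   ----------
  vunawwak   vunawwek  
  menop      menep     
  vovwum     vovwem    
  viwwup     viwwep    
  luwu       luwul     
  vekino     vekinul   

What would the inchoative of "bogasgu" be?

vovwum and luwu both have last vowel 'u' yet inflect differently (vovwem, luwul), so the last vowel is not what conditions the rule; whether the stem ends in a vowel or a consonant is.
"bogasgu" ends in a vowel. The stems ending in a vowel (luwu → luwul, vekino → vekinul) drop the final letter and add -ul.
So bogasgu → bogasgul.

bogasgul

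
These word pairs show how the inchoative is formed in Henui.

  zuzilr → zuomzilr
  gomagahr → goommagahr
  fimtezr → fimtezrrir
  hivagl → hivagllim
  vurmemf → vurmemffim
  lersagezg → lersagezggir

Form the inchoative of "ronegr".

ronegrrim

fimtezr and gomagahr both end in -r yet inflect differently (fimtezrrir, goommagahr), so the final letter is not what conditions the rule; the second-to-last letter is.
"ronegr" has second-to-last letter 'g'. The one such stem in the data (hivagl → hivagllim) doubles the final consonant and adds -im (as does vurmemf), so the same rule applies.
The other patterns: stems whose second-to-last letter is 'z' double the final consonant and add -ir; stems whose second-to-last letter is 'h' or 'l' insert -om- after the first vowel.
So ronegr → ronegrrim.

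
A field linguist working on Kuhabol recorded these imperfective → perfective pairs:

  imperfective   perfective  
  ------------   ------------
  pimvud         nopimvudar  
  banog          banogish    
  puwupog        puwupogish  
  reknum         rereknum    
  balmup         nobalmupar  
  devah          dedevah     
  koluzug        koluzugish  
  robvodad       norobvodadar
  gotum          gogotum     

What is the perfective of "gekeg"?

koluzug and gotum both have last vowel 'u' yet inflect differently (koluzugish, gogotum), so the last vowel is not what conditions the rule; the final letter is.
"gekeg" ends in -g. The stems ending in -g (banog → banogish, puwupog → puwupogish, koluzug → koluzugish) add -ish.
The other patterns: stems ending in -h or -m repeat the first consonant+vowel as a prefix; stems ending in -d or -p add no- … -ar around the stem.
So gekeg → gekegish.

gekegish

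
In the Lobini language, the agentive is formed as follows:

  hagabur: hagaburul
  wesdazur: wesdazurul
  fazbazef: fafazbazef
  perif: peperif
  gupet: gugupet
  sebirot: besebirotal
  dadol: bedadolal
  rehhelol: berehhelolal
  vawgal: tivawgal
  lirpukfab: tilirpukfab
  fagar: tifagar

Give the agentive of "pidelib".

pipidelib

gupet and sebirot both end in -t yet inflect differently (gugupet, besebirotal), so the final letter is not what conditions the rule; the last vowel is.
"pidelib" has last vowel 'i'. The one such stem in the data (perif → peperif) repeats the first consonant+vowel as a prefix (as do fazbazef, gupet), so the same rule applies.
The other patterns: stems whose last vowel is 'u' add -ul; stems whose last vowel is 'o' add be- … -al around the stem; stems whose last vowel is 'a' add the prefix ti-.
So pidelib → pipidelib.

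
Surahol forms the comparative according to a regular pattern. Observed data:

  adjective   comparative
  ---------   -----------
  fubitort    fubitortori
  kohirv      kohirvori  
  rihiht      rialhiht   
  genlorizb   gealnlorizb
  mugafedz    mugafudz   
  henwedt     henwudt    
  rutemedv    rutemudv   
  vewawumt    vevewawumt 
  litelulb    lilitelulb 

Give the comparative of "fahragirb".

fahragirbori

fubitort and rihiht both end in -t yet inflect differently (fubitortori, rialhiht), so the final letter is not what conditions the rule; the second-to-last letter is.
"fahragirb" has second-to-last letter 'r'. The stems whose second-to-last letter is 'r' (fubitort → fubitortori, kohirv → kohirvori) add -ori.
So fahragirb → fahragirbori.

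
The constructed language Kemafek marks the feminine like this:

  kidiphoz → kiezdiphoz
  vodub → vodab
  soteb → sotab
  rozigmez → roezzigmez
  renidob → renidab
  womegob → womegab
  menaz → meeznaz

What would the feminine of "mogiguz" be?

soteb and rozigmez both have last vowel 'e' yet inflect differently (sotab, roezzigmez), so the last vowel is not what conditions the rule; the final letter is.
"mogiguz" ends in -z. The stems ending in -z (rozigmez → roezzigmez, menaz → meeznaz, kidiphoz → kiezdiphoz) insert -ez- after the first vowel.
The other pattern: stems ending in -b change the last vowel to 'a'.
So mogiguz → moezgiguz.

moezgiguz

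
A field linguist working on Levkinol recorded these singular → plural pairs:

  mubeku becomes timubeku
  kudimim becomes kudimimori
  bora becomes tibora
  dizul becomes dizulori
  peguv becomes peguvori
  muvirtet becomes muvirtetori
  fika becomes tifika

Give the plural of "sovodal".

sovodalori

dizul and mubeku both have last vowel 'u' yet inflect differently (dizulori, timubeku), so the last vowel is not what conditions the rule; whether the stem ends in a vowel or a consonant is.
"sovodal" ends in a consonant. The stems ending in a consonant (dizul → dizulori, peguv → peguvori, muvirtet → muvirtetori) add -ori.
So sovodal → sovodalori.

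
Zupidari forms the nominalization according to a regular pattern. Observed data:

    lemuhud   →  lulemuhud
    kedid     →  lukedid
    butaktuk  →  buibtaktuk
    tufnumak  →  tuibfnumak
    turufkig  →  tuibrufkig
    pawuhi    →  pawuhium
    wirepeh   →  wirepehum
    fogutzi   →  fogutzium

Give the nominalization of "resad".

luresad

"resad" ends in -d. The stems ending in -d (lemuhud → lulemuhud, kedid → lukedid) add the prefix lu-.
The other patterns: stems ending in -g or -k insert -ib- after the first vowel; stems ending in -h or -i add -um.
So resad → luresad.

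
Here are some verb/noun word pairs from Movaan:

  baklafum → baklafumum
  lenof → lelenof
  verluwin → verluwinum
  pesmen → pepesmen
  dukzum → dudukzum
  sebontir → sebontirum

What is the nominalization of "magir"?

pesmen and verluwin both end in -n yet inflect differently (pepesmen, verluwinum), so the final letter is not what conditions the rule; the number of vowels is.
"magir" has 2 vowels. The stems with 2 vowels (pesmen → pepesmen, dukzum → dudukzum, lenof → lelenof) repeat the first consonant+vowel as a prefix.
The other pattern: stems with 3 vowels add -um.
So magir → mamagir.

mamagir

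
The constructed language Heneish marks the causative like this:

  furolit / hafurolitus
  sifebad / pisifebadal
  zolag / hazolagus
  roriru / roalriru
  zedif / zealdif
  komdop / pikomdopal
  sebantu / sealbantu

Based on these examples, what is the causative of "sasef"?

zedif and furolit both have last vowel 'i' yet inflect differently (zealdif, hafurolitus), so the last vowel is not what conditions the rule; the final letter is.
"sasef" ends in -f. The one such stem in the data (zedif → zealdif) inserts -al- after the first vowel (as do roriru, sebantu), so the same rule applies.
The other patterns: stems ending in -g or -t add ha- … -us around the stem; stems ending in -d or -p add pi- … -al around the stem.
So sasef → saalsef.

saalsef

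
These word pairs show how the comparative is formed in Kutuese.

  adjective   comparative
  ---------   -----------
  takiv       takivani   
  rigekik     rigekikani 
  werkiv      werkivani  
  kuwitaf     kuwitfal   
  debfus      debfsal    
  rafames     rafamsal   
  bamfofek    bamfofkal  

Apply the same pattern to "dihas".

dihsal

"dihas" has last vowel 'a'. The one such stem in the data (kuwitaf → kuwitfal) deletes the last vowel and adds -al (as do debfus, rafames), so the same rule applies.
So dihas → dihsal.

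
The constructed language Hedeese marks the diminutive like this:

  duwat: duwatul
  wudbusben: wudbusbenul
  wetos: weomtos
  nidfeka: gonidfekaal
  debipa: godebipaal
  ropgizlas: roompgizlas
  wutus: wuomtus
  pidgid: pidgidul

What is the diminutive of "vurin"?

"vurin" ends in -n. The one such stem in the data (wudbusben → wudbusbenul) adds -ul, so the same rule applies.
The other patterns: stems ending in -s insert -om- after the first vowel; stems ending in -a add go- … -al around the stem.
So vurin → vurinul.

vurinul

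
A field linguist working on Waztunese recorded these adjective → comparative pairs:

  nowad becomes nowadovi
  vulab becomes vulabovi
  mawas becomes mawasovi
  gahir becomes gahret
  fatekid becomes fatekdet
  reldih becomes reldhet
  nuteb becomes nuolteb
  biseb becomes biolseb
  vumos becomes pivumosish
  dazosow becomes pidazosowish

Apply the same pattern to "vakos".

nowad and fatekid both end in -d yet inflect differently (nowadovi, fatekdet), so the final letter is not what conditions the rule; the last vowel is.
"vakos" has last vowel 'o'. The stems whose last vowel is 'o' (vumos → pivumosish, dazosow → pidazosowish) add pi- … -ish around the stem.
The other patterns: stems whose last vowel is 'a' add -ovi; stems whose last vowel is 'i' delete the last vowel and add -et; stems whose last vowel is 'e' insert -ol- after the first vowel.
So vakos → pivakosish.

pivakosish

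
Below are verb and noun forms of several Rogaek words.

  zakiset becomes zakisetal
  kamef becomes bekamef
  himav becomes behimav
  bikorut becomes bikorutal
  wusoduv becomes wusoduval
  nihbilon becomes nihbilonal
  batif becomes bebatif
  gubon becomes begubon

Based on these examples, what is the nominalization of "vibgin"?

himav and wusoduv both end in -v yet inflect differently (behimav, wusoduval), so the final letter is not what conditions the rule; the number of vowels is.
"vibgin" has 2 vowels. The stems with 2 vowels (kamef → bekamef, batif → bebatif, gubon → begubon) add the prefix be-.
The other pattern: stems with 3 vowels add -al.
So vibgin → bevibgin.

bevibgin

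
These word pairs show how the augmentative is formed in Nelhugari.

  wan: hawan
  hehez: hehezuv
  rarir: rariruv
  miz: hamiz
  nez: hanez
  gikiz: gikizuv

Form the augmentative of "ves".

haves

gikiz and nez both end in -z yet inflect differently (gikizuv, hanez), so the final letter is not what conditions the rule; the number of vowels is.
"ves" has 1 vowel. The stems with 1 vowel (nez → hanez, wan → hawan, miz → hamiz) add the prefix ha-.
The other pattern: stems with 2 vowels add -uv.
So ves → haves.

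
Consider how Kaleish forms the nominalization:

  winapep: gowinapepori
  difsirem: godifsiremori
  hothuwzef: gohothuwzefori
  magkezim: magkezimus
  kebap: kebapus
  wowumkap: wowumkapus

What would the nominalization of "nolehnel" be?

gonolehnelori

winapep and kebap both end in -p yet inflect differently (gowinapepori, kebapus), so the final letter is not what conditions the rule; the last vowel is.
"nolehnel" has last vowel 'e'. The stems whose last vowel is 'e' (difsirem → godifsiremori, winapep → gowinapepori, hothuwzef → gohothuwzefori) add go- … -ori around the stem.
So nolehnel → gonolehnelori.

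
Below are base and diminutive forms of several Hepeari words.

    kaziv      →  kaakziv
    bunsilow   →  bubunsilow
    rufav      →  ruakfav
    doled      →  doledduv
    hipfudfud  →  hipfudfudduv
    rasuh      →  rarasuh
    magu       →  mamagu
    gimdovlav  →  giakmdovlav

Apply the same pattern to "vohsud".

hipfudfud and rasuh both have last vowel 'u' yet inflect differently (hipfudfudduv, rarasuh), so the last vowel is not what conditions the rule; the final letter is.
"vohsud" ends in -d. The stems ending in -d (hipfudfud → hipfudfudduv, doled → doledduv) double the final consonant and add -uv.
The other patterns: stems ending in -v insert -ak- after the first vowel; stems ending in -h, -u or -w repeat the first consonant+vowel as a prefix.
So vohsud → vohsudduv.

vohsudduv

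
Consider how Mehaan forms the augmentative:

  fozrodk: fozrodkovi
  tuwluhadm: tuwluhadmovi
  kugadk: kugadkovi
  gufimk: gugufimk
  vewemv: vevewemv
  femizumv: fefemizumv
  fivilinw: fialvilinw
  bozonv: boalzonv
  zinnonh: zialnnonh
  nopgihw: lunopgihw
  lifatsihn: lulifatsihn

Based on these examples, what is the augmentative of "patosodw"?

fozrodk and gufimk both end in -k yet inflect differently (fozrodkovi, gugufimk), so the final letter is not what conditions the rule; the second-to-last letter is.
"patosodw" has second-to-last letter 'd'. The stems whose second-to-last letter is 'd' (fozrodk → fozrodkovi, tuwluhadm → tuwluhadmovi, kugadk → kugadkovi) add -ovi.
The other patterns: stems whose second-to-last letter is 'm' repeat the first consonant+vowel as a prefix; stems whose second-to-last letter is 'n' insert -al- after the first vowel; stems whose second-to-last letter is 'h' add the prefix lu-.
So patosodw → patosodwovi.

patosodwovi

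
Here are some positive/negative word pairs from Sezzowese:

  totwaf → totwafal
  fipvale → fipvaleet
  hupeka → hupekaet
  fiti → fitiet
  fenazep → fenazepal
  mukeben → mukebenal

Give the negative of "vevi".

veviet

hupeka and totwaf both have last vowel 'a' yet inflect differently (hupekaet, totwafal), so the last vowel is not what conditions the rule; whether the stem ends in a vowel or a consonant is.
"vevi" ends in a vowel. The stems ending in a vowel (fiti → fitiet, hupeka → hupekaet, fipvale → fipvaleet) add -et.
The other pattern: stems ending in a consonant add -al.
So vevi → veviet.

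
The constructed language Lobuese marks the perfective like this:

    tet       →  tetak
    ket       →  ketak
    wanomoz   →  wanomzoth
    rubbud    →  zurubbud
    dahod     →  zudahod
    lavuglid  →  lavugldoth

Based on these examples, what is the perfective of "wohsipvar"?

wohsipvroth

dahod and lavuglid both end in -d yet inflect differently (zudahod, lavugldoth), so the final letter is not what conditions the rule; the number of vowels is.
"wohsipvar" has 3 vowels. The stems with 3 vowels (lavuglid → lavugldoth, wanomoz → wanomzoth) delete the last vowel and add -oth.
The other patterns: stems with 1 vowel add -ak; stems with 2 vowels add the prefix zu-.
So wohsipvar → wohsipvroth.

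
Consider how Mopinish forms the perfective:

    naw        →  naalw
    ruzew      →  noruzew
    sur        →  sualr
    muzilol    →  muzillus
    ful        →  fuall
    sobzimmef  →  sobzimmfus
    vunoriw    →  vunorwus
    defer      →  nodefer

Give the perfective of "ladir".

noladir

naw and ruzew both end in -w yet inflect differently (naalw, noruzew), so the final letter is not what conditions the rule; the number of vowels is.
"ladir" has 2 vowels. The stems with 2 vowels (ruzew → noruzew, defer → nodefer) add the prefix no-.
So ladir → noladir.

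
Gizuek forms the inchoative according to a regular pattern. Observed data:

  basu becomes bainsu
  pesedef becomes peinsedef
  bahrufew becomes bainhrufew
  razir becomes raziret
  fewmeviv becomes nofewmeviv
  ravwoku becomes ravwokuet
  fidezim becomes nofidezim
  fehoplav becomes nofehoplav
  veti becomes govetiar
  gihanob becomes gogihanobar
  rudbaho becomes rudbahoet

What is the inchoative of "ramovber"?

ramovberet

basu and ravwoku both end in -u yet inflect differently (bainsu, ravwokuet), so the final letter is not what conditions the rule; the first letter is.
"ramovber" begins with r-. The stems beginning with r- (ravwoku → ravwokuet, rudbaho → rudbahoet, razir → raziret) add -et.
So ramovber → ramovberet.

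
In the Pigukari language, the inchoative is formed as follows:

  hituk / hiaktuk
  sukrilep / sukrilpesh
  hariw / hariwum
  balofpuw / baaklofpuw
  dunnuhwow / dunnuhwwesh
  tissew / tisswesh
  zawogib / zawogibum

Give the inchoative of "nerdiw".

nerdiwum

hariw and balofpuw both end in -w yet inflect differently (hariwum, baaklofpuw), so the final letter is not what conditions the rule; the last vowel is.
"nerdiw" has last vowel 'i'. The stems whose last vowel is 'i' (zawogib → zawogibum, hariw → hariwum) add -um.
The other patterns: stems whose last vowel is 'u' insert -ak- after the first vowel; stems whose last vowel is 'e' or 'o' delete the last vowel and add -esh.
So nerdiw → nerdiwum.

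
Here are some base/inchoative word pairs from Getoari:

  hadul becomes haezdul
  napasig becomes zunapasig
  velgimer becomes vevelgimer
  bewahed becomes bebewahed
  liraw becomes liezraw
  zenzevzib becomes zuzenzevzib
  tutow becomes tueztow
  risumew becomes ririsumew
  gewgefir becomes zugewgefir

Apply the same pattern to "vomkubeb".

"vomkubeb" has last vowel 'e'. The stems whose last vowel is 'e' (risumew → ririsumew, velgimer → vevelgimer, bewahed → bebewahed) repeat the first consonant+vowel as a prefix.
So vomkubeb → vovomkubeb.

vovomkubeb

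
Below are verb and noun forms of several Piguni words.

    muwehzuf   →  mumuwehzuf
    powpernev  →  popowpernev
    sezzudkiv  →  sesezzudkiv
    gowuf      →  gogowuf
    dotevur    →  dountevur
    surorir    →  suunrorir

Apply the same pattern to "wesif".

wewesif

dotevur and muwehzuf both have last vowel 'u' yet inflect differently (dountevur, mumuwehzuf), so the last vowel is not what conditions the rule; the final letter is.
"wesif" ends in -f. The stems ending in -f (muwehzuf → mumuwehzuf, gowuf → gogowuf) repeat the first consonant+vowel as a prefix.
So wesif → wewesif.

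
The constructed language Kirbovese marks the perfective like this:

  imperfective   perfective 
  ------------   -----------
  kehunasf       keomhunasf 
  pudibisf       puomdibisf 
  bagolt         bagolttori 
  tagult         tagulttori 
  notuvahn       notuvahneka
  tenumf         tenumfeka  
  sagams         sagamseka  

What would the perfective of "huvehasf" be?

huomvehasf

kehunasf and tenumf both end in -f yet inflect differently (keomhunasf, tenumfeka), so the final letter is not what conditions the rule; the second-to-last letter is.
"huvehasf" has second-to-last letter 's'. The stems whose second-to-last letter is 's' (kehunasf → keomhunasf, pudibisf → puomdibisf) insert -om- after the first vowel.
The other patterns: stems whose second-to-last letter is 'l' double the final consonant and add -ori; stems whose second-to-last letter is 'h' or 'm' add -eka.
So huvehasf → huomvehasf.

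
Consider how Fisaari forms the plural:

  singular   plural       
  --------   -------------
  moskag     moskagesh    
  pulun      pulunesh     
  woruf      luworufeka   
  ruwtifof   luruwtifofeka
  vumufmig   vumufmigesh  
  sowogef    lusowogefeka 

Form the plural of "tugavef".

lutugavefeka

woruf and pulun both have last vowel 'u' yet inflect differently (luworufeka, pulunesh), so the last vowel is not what conditions the rule; the final letter is.
"tugavef" ends in -f. The stems ending in -f (woruf → luworufeka, sowogef → lusowogefeka, ruwtifof → luruwtifofeka) add lu- … -eka around the stem.
So tugavef → lutugavefeka.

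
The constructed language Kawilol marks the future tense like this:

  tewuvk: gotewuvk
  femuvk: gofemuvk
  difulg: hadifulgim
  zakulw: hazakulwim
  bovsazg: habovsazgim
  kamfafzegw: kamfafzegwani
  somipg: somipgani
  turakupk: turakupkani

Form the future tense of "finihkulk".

zakulw and kamfafzegw both end in -w yet inflect differently (hazakulwim, kamfafzegwani), so the final letter is not what conditions the rule; the second-to-last letter is.
"finihkulk" has second-to-last letter 'l'. The stems whose second-to-last letter is 'l' (difulg → hadifulgim, zakulw → hazakulwim) add ha- … -im around the stem.
The other patterns: stems whose second-to-last letter is 'v' add the prefix go-; stems whose second-to-last letter is 'g' or 'p' add -ani.
So finihkulk → hafinihkulkim.

hafinihkulkim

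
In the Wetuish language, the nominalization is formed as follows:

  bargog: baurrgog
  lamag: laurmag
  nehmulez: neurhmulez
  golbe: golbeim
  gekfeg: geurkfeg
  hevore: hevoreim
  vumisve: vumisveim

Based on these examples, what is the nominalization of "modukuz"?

mourdukuz

"modukuz" ends in -z. The one such stem in the data (nehmulez → neurhmulez) inserts -ur- after the first vowel (as do bargog, gekfeg), so the same rule applies.
The other pattern: stems ending in -e add -im.
So modukuz → mourdukuz.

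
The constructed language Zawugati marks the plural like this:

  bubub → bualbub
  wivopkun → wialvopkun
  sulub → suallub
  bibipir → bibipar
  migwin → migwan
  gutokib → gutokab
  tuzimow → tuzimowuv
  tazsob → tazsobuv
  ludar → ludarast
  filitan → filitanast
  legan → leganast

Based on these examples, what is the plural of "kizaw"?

kizawast

wivopkun and migwin both end in -n yet inflect differently (wialvopkun, migwan), so the final letter is not what conditions the rule; the last vowel is.
"kizaw" has last vowel 'a'. The stems whose last vowel is 'a' (ludar → ludarast, filitan → filitanast, legan → leganast) add -ast.
The other patterns: stems whose last vowel is 'u' insert -al- after the first vowel; stems whose last vowel is 'i' change the last vowel to 'a'; stems whose last vowel is 'o' add -uv.
So kizaw → kizawast.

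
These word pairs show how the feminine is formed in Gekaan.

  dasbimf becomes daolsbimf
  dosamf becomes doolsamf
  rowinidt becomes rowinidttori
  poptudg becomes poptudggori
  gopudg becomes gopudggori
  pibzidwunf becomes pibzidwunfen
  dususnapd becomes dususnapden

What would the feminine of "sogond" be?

dasbimf and pibzidwunf both end in -f yet inflect differently (daolsbimf, pibzidwunfen), so the final letter is not what conditions the rule; the second-to-last letter is.
"sogond" has second-to-last letter 'n'. The one such stem in the data (pibzidwunf → pibzidwunfen) adds -en, so the same rule applies.
The other patterns: stems whose second-to-last letter is 'm' insert -ol- after the first vowel; stems whose second-to-last letter is 'd' double the final consonant and add -ori.
So sogond → sogonden.

sogonden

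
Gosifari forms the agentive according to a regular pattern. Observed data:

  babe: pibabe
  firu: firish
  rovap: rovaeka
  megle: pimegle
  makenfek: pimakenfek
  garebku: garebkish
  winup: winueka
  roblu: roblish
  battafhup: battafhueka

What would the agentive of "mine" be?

firu and battafhup both have last vowel 'u' yet inflect differently (firish, battafhueka), so the last vowel is not what conditions the rule; the final letter is.
"mine" ends in -e. The stems ending in -e (babe → pibabe, megle → pimegle) add the prefix pi-.
The other patterns: stems ending in -u drop the final letter and add -ish; stems ending in -p drop the final letter and add -eka.
So mine → pimine.

pimine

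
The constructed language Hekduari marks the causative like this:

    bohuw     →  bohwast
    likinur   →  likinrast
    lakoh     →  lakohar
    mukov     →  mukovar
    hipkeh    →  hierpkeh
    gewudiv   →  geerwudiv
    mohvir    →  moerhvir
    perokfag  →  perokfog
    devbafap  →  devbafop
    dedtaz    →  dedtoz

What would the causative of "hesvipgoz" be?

lakoh and hipkeh both end in -h yet inflect differently (lakohar, hierpkeh), so the final letter is not what conditions the rule; the last vowel is.
"hesvipgoz" has last vowel 'o'. The stems whose last vowel is 'o' (lakoh → lakohar, mukov → mukovar) add -ar.
The other patterns: stems whose last vowel is 'u' delete the last vowel and add -ast; stems whose last vowel is 'e' or 'i' insert -er- after the first vowel; stems whose last vowel is 'a' change the last vowel to 'o'.
So hesvipgoz → hesvipgozar.

hesvipgozar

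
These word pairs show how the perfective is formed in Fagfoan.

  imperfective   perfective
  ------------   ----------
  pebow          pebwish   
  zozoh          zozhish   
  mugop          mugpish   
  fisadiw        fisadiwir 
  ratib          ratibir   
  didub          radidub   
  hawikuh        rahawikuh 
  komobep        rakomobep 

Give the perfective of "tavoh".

"tavoh" has last vowel 'o'. The stems whose last vowel is 'o' (pebow → pebwish, zozoh → zozhish, mugop → mugpish) delete the last vowel and add -ish.
The other patterns: stems whose last vowel is 'i' add -ir; stems whose last vowel is 'e' or 'u' add the prefix ra-.
So tavoh → tavhish.

tavhish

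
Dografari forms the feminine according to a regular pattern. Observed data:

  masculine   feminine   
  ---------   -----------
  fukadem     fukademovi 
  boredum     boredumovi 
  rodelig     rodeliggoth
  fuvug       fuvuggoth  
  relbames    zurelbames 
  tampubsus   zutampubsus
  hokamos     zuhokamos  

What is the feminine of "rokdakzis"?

zurokdakzis

boredum and fuvug both have last vowel 'u' yet inflect differently (boredumovi, fuvuggoth), so the last vowel is not what conditions the rule; the final letter is.
"rokdakzis" ends in -s. The stems ending in -s (relbames → zurelbames, tampubsus → zutampubsus, hokamos → zuhokamos) add the prefix zu-.
So rokdakzis → zurokdakzis.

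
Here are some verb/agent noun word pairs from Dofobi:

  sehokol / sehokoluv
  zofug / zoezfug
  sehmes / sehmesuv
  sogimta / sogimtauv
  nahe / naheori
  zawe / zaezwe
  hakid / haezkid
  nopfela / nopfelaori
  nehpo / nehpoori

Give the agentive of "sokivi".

nopfela and sogimta both end in -a yet inflect differently (nopfelaori, sogimtauv), so the final letter is not what conditions the rule; the first letter is.
"sokivi" begins with s-. The stems beginning with s- (sehokol → sehokoluv, sehmes → sehmesuv, sogimta → sogimtauv) add -uv.
The other patterns: stems beginning with n- add -ori; stems beginning with h- or z- insert -ez- after the first vowel.
So sokivi → sokiviuv.

sokiviuv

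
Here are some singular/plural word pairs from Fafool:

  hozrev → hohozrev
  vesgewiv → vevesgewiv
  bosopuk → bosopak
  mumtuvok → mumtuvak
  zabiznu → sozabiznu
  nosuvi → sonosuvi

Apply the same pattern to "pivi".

sopivi

bosopuk and zabiznu both have last vowel 'u' yet inflect differently (bosopak, sozabiznu), so the last vowel is not what conditions the rule; the final letter is.
"pivi" ends in -i. The one such stem in the data (nosuvi → sonosuvi) adds the prefix so-, so the same rule applies.
The other patterns: stems ending in -v repeat the first consonant+vowel as a prefix; stems ending in -k change the last vowel to 'a'.
So pivi → sopivi.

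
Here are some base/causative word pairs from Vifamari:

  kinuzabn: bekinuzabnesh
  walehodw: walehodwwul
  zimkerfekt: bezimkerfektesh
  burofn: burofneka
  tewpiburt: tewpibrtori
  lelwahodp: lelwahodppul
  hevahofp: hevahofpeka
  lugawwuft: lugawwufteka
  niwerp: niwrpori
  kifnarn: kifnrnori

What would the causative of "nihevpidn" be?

hevahofp and niwerp both end in -p yet inflect differently (hevahofpeka, niwrpori), so the final letter is not what conditions the rule; the second-to-last letter is.
"nihevpidn" has second-to-last letter 'd'. The stems whose second-to-last letter is 'd' (lelwahodp → lelwahodppul, walehodw → walehodwwul) double the final consonant and add -ul.
The other patterns: stems whose second-to-last letter is 'f' add -eka; stems whose second-to-last letter is 'r' delete the last vowel and add -ori; stems whose second-to-last letter is 'b' or 'k' add be- … -esh around the stem.
So nihevpidn → nihevpidnnul.

nihevpidnnul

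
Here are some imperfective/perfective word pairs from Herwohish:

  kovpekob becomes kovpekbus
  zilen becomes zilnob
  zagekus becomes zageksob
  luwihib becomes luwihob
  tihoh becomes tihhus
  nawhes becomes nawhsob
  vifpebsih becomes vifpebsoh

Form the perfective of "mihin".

"mihin" has last vowel 'i'. The stems whose last vowel is 'i' (vifpebsih → vifpebsoh, luwihib → luwihob) change the last vowel to 'o'.
The other patterns: stems whose last vowel is 'o' delete the last vowel and add -us; stems whose last vowel is 'e' or 'u' delete the last vowel and add -ob.
So mihin → mihon.

mihon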